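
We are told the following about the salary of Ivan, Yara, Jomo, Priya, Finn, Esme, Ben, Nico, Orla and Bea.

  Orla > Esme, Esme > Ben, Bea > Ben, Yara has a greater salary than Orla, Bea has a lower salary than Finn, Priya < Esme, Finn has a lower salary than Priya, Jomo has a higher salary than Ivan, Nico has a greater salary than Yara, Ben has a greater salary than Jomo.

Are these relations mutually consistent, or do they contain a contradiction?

Every relation is compatible with Ivan < Jomo < Ben < Bea < Finn < Priya < Esme < Orla < Yara < Nico; the set is consistent.

consistent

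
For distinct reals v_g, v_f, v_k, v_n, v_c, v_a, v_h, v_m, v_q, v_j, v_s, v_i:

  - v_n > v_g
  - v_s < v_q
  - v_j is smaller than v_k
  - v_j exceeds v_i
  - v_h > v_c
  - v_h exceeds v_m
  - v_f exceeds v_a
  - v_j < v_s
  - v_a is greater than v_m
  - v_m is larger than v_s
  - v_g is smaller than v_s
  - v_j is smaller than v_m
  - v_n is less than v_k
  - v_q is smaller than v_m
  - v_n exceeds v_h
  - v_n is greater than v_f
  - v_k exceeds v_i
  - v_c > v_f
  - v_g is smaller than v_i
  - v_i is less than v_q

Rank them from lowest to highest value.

v_g < v_i < v_j < v_s < v_q < v_m < v_a < v_f < v_c < v_h < v_n < v_k

Each adjacent pair is fixed by a given relation: v_g < v_i; v_i < v_j; v_j < v_s; v_s < v_q; v_q < v_m; v_m < v_a; v_a < v_f; v_f < v_c; v_c < v_h; v_h < v_n; v_n < v_k. Chaining them end to end gives the full order.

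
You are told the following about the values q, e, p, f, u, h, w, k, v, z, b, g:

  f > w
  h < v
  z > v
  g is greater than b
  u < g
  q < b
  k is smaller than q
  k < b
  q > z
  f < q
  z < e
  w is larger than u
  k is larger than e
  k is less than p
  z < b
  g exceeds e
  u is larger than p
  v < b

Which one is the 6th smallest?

Chaining the given pairs: h < v < z < e < k < p < u < w < f < q < b < g.
The 6th smallest is p.

p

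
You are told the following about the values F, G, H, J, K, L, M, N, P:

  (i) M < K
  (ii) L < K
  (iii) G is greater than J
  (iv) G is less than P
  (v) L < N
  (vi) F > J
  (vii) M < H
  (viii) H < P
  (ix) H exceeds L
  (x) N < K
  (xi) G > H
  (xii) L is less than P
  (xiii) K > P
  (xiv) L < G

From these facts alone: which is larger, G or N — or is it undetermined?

undetermined

Following every chain through N: above N we get K; below N we get L.
G is not reached, and no chain runs the other way from G to N.
So the given relations leave the order of N and G undetermined.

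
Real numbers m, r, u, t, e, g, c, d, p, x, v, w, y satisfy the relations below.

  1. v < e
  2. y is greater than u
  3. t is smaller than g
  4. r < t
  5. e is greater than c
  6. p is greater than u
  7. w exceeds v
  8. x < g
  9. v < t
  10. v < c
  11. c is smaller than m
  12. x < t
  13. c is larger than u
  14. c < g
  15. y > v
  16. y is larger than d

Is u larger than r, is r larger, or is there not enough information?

Following every chain through r: above r we get t, g.
u is not reached, and no chain runs the other way from u to r.
So the given relations leave the order of r and u undetermined.

undetermined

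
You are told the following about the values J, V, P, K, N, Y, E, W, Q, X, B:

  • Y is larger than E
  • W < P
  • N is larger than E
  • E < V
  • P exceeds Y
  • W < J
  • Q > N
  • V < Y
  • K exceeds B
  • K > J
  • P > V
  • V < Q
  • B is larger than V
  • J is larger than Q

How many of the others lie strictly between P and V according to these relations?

The relations place V below P. An element lies strictly between them when it is forced above V and also forced below P.
Above V: {Y, B, Q, J, K}. Below P: {E, W, Y}.
Intersection: {Y} — 1.

1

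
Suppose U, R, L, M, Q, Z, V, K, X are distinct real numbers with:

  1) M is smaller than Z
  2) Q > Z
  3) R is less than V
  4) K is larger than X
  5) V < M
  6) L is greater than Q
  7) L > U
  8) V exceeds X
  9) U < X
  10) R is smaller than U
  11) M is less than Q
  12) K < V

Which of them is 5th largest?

Piecing the relations together gives one ordering: R < U < X < K < V < M < Z < Q < L.
Counting 5 from the largest end gives V.

V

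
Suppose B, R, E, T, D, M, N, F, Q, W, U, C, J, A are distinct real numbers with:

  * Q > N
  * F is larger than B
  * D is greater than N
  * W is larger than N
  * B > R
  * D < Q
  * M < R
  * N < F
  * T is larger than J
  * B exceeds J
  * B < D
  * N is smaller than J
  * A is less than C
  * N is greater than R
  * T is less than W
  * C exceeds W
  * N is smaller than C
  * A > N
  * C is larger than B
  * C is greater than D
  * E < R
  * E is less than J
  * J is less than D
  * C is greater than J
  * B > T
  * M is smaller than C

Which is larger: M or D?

D

M < R and R < N give M < N.
With N < J: M < R < N < J.
Then J < T extends the chain to T.
Then T < B extends the chain to B.
Then B < D extends the chain to D.
So M < D; D is the larger of the two.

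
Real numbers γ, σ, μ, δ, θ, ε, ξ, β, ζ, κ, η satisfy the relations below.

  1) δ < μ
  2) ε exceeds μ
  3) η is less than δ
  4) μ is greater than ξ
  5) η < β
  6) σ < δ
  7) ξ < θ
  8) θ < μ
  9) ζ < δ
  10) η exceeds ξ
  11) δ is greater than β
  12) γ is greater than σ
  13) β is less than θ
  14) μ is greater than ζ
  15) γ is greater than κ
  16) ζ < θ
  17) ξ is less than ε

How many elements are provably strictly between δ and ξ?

2

Chaining upward from ξ reaches: η, β, θ, μ, ε.
Chaining downward from δ reaches: σ, η, β, ζ.
Strictly between ξ and δ are those in both lists: η, β — 2 elements.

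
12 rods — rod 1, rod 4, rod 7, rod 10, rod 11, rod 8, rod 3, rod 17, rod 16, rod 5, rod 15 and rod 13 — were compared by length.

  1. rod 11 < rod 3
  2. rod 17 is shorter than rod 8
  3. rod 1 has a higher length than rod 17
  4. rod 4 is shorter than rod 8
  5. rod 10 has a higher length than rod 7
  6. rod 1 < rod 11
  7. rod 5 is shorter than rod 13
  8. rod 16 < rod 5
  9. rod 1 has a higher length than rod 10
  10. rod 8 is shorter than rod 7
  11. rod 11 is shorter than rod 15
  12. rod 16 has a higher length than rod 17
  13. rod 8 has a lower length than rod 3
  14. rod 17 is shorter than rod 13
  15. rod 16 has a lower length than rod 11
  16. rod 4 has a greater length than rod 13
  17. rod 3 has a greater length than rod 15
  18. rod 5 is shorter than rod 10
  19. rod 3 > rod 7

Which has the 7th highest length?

Piecing the relations together gives one ordering: rod 17 < rod 16 < rod 5 < rod 13 < rod 4 < rod 8 < rod 7 < rod 10 < rod 1 < rod 11 < rod 15 < rod 3.
Counting 7 from the largest end gives rod 8.

rod 8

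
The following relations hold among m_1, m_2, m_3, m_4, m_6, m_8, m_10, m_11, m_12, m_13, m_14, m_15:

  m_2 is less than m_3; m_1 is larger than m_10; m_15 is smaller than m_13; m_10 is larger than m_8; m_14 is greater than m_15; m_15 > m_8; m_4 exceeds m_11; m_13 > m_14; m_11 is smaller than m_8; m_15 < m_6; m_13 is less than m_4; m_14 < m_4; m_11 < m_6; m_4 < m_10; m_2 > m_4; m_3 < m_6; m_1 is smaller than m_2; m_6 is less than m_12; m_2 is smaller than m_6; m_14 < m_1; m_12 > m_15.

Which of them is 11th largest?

m_8

Piecing the relations together gives one ordering: m_11 < m_8 < m_15 < m_14 < m_13 < m_4 < m_10 < m_1 < m_2 < m_3 < m_6 < m_12.
The 11th largest is m_8.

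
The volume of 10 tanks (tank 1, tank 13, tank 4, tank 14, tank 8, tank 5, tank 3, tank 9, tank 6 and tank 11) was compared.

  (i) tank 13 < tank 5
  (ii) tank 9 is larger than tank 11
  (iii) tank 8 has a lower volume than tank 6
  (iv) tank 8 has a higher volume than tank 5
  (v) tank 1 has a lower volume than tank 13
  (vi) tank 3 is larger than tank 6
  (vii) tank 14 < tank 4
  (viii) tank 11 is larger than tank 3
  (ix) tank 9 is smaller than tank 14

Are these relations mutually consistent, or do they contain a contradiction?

Every relation is compatible with tank 1 < tank 13 < tank 5 < tank 8 < tank 6 < tank 3 < tank 11 < tank 9 < tank 14 < tank 4; the set is consistent.

consistent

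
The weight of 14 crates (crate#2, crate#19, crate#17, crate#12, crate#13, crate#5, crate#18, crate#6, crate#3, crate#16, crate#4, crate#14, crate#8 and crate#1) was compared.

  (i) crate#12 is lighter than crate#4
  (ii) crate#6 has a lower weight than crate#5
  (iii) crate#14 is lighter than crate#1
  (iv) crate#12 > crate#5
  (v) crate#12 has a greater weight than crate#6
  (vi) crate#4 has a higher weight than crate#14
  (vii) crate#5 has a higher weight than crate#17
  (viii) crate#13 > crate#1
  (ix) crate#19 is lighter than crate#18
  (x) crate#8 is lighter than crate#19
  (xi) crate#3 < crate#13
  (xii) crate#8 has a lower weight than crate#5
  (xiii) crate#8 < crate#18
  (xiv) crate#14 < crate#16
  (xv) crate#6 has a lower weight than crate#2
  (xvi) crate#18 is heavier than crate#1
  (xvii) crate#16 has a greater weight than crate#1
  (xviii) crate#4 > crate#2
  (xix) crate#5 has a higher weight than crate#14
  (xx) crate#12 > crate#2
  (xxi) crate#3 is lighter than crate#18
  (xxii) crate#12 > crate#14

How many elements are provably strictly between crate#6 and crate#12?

The relations place crate#6 below crate#12. An element lies strictly between them when it is forced above crate#6 and also forced below crate#12.
Above crate#6: {crate#2, crate#5, crate#4}. Below crate#12: {crate#14, crate#8, crate#17, crate#2, crate#5}.
Intersection: {crate#2, crate#5} — 2.

2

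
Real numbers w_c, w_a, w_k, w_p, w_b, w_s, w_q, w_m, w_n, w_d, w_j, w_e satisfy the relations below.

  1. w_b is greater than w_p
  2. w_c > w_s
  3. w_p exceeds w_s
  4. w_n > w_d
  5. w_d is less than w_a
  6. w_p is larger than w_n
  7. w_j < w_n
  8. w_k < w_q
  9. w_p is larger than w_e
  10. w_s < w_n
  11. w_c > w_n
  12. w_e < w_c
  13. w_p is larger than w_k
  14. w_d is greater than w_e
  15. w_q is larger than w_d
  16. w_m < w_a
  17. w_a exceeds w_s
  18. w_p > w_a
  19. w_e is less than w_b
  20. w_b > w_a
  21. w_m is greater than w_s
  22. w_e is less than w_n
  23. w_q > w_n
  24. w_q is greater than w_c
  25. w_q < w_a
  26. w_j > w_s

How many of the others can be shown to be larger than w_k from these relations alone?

The elements the relations force above w_k are w_q, w_a, w_p, w_b — no chain reaches any other.
That is 4.

4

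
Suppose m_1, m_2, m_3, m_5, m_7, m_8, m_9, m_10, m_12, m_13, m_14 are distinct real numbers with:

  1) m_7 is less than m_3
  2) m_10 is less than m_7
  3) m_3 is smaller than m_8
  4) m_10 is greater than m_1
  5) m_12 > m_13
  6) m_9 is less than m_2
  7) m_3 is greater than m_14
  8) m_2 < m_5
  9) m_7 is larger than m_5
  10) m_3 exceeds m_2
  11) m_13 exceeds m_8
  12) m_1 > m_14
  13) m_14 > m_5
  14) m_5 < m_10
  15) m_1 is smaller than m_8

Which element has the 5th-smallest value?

m_1

The consecutive relations fix a unique order: m_9 < m_2 < m_5 < m_14 < m_1 < m_10 < m_7 < m_3 < m_8 < m_13 < m_12.
The 5th smallest is m_1.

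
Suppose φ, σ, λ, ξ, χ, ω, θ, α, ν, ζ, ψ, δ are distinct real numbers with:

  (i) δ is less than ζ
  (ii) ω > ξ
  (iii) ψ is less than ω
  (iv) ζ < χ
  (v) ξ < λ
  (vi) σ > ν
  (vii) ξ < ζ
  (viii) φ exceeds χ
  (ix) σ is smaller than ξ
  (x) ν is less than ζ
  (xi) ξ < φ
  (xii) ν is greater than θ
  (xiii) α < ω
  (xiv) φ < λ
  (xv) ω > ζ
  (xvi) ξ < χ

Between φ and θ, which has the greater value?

φ

θ < ν and ν < σ give θ < σ.
Then σ < ξ extends the chain to ξ.
With ξ < ζ: θ < ν < σ < ξ < ζ.
With ζ < χ: θ < ν < σ < ξ < ζ < χ.
Then χ < φ extends the chain to φ.
So θ < φ; φ is the larger of the two.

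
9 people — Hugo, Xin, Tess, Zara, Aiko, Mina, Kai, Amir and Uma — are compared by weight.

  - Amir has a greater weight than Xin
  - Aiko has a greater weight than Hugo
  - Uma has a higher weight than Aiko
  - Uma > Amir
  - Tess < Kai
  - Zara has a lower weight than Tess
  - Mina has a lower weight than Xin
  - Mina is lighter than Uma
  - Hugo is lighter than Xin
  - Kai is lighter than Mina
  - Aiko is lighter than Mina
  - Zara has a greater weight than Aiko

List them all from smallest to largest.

The consecutive links are each given: Hugo < Aiko; Aiko < Zara; Zara < Tess; Tess < Kai; Kai < Mina; Mina < Xin; Xin < Amir; Amir < Uma.

Hugo < Aiko < Zara < Tess < Kai < Mina < Xin < Amir < Uma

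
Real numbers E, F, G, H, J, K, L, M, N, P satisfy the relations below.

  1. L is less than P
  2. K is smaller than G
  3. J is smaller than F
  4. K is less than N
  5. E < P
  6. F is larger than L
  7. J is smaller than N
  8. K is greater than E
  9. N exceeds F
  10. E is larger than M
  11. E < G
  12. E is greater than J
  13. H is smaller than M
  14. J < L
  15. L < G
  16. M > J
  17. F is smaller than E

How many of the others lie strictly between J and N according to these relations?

Chaining upward from J reaches: L, F, M, E, K, G, P.
Chaining downward from N reaches: L, F, H, M, E, K.
Strictly between J and N are those in both lists: L, F, M, E, K — 5 elements.

5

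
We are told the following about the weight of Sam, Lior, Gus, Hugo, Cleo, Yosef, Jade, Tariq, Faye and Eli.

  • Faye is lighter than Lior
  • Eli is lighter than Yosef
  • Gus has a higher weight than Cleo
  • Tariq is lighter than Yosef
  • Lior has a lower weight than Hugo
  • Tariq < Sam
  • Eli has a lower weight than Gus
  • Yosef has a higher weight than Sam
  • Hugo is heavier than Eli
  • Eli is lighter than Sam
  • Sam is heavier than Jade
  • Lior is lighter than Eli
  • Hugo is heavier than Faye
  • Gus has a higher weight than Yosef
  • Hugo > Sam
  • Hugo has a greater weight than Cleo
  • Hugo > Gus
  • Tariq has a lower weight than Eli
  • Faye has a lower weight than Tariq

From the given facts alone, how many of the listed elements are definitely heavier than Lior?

5

The elements the relations force above Lior are Eli, Sam, Yosef, Gus, Hugo — no chain reaches any other.
That is 5.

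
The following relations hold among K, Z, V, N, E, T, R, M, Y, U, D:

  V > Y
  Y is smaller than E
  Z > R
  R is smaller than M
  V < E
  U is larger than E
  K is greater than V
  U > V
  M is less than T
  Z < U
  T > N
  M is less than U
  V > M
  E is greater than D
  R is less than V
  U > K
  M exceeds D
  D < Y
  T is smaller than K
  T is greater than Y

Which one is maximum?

U

N is not greatest since N < T; D is not greatest since D < Y; Y is not greatest since Y < T; R is not greatest since R < M; M is not greatest since M < V; T is not greatest since T < K; V is not greatest since V < E; K is not greatest since K < U; E is not greatest since E < U; Z is not greatest since Z < U.
Only U has nothing above it, so U is the maximum.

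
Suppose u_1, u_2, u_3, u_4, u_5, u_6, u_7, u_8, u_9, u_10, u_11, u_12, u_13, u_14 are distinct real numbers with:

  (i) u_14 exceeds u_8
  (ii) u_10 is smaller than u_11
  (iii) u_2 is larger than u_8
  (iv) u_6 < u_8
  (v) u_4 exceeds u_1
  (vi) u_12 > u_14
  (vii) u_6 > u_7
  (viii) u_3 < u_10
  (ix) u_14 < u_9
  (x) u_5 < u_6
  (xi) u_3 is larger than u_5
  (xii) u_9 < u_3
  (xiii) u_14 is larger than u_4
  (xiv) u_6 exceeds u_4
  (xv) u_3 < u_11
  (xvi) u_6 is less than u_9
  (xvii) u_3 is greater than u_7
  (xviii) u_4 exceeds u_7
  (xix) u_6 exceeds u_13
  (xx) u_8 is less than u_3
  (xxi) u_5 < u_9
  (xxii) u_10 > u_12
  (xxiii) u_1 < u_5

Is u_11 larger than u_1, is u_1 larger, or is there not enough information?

u_11

u_1 < u_5 and u_5 < u_6 give u_1 < u_6.
Then u_6 < u_8 extends the chain to u_8.
With u_8 < u_14: u_1 < u_5 < u_6 < u_8 < u_14.
Then u_14 < u_9 extends the chain to u_9.
With u_9 < u_3: u_1 < u_5 < u_6 < u_8 < u_14 < u_9 < u_3.
Then u_3 < u_11 extends the chain to u_11.
So u_11 is larger.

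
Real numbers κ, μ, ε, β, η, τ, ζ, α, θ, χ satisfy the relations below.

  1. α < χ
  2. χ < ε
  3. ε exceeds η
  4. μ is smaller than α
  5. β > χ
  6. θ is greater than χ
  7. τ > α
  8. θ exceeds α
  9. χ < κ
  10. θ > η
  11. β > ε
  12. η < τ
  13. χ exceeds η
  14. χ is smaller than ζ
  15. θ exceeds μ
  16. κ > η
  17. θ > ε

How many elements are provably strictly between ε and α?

Chaining upward from α reaches: χ, κ, ζ, θ, β, τ.
Chaining downward from ε reaches: μ, η, χ.
Strictly between α and ε are those in both lists: χ — 1 element.

1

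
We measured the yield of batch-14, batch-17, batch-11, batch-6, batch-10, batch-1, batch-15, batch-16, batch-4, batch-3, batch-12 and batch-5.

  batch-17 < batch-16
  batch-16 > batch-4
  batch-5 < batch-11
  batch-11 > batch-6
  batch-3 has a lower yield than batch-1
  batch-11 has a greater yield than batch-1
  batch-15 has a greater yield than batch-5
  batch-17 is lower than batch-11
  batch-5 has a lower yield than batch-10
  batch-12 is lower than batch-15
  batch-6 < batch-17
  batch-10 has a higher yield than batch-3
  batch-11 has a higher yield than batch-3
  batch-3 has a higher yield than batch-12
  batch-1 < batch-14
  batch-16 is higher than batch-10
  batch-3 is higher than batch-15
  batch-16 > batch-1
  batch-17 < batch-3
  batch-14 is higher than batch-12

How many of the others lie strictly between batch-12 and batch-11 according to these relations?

Chaining upward from batch-12 reaches: batch-15, batch-3, batch-10, batch-1, batch-16, batch-14.
Chaining downward from batch-11 reaches: batch-5, batch-6, batch-15, batch-17, batch-3, batch-1.
Strictly between batch-12 and batch-11 are those in both lists: batch-15, batch-3, batch-1 — 3 elements.

3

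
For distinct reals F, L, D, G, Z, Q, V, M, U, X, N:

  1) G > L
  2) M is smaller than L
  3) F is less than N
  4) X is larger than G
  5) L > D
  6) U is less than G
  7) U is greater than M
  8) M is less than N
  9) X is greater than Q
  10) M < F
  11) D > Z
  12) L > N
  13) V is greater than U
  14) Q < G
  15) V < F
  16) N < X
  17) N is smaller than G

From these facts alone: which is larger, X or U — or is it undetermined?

The relevant relations are U < V; V < F; F < N; N < G; G < X.
Chaining these gives U < V < F < N < G < X.
So X is larger.

X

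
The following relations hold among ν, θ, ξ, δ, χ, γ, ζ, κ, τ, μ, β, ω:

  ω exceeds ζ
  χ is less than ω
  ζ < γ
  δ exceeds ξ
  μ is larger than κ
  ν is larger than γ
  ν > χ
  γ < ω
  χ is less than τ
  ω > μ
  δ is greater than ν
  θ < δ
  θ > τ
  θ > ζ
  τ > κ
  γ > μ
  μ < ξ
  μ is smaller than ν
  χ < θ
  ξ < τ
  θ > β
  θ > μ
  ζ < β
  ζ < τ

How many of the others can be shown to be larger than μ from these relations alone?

The elements the relations force above μ are γ, ξ, ν, ω, τ, θ, δ — no chain reaches any other.
That is 7.

7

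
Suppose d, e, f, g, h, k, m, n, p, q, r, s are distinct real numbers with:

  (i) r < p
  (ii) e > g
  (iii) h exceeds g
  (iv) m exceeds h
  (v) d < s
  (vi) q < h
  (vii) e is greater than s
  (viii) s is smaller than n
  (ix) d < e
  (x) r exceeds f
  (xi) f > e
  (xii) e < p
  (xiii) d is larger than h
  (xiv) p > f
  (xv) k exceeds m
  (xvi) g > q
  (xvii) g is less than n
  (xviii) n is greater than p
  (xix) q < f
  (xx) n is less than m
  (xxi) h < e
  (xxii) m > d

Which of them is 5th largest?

r

Piecing the relations together gives one ordering: q < g < h < d < s < e < f < r < p < n < m < k.
Counting 5 from the largest end gives r.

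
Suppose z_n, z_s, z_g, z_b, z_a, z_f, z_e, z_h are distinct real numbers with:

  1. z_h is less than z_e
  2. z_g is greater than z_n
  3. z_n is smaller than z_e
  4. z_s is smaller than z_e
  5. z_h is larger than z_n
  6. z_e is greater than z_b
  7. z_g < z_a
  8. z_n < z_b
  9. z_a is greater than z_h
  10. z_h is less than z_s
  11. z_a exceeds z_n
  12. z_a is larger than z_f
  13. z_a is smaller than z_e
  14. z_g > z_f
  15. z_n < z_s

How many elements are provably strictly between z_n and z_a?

2

The relations place z_n below z_a. An element lies strictly between them when it is forced above z_n and also forced below z_a.
Above z_n: {z_h, z_b, z_g, z_s, z_e}. Below z_a: {z_h, z_f, z_g}.
Intersection: {z_h, z_g} — 2.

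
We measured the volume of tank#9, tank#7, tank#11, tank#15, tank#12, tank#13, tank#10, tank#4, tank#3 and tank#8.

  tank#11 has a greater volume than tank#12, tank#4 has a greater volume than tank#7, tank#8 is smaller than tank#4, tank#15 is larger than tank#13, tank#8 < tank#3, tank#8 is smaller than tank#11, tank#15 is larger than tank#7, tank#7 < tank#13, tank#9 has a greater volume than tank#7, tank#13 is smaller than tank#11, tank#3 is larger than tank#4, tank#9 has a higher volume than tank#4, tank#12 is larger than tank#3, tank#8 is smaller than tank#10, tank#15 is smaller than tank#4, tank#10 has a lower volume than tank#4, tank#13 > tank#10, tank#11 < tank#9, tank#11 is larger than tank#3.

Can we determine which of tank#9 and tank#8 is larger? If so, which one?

tank#8 < tank#10 and tank#10 < tank#13 give tank#8 < tank#13.
With tank#13 < tank#15: tank#8 < tank#10 < tank#13 < tank#15.
Then tank#15 < tank#4 extends the chain to tank#4.
With tank#4 < tank#3: tank#8 < tank#10 < tank#13 < tank#15 < tank#4 < tank#3.
Then tank#3 < tank#12 extends the chain to tank#12.
With tank#12 < tank#11: tank#8 < tank#10 < tank#13 < tank#15 < tank#4 < tank#3 < tank#12 < tank#11.
Then tank#11 < tank#9 extends the chain to tank#9.
So tank#9 is larger.

tank#9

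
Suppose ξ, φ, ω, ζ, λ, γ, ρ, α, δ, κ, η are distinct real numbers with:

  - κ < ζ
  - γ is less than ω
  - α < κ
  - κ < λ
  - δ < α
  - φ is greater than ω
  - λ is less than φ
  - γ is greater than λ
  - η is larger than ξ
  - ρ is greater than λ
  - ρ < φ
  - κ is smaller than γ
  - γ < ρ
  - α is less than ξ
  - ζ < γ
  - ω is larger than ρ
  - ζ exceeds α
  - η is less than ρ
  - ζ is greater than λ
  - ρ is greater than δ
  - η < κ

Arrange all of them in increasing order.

Nothing is placed below δ, so it is least; from there δ < α; α < ξ; ξ < η; η < κ; κ < λ; λ < ζ; ζ < γ; γ < ρ; ρ < ω; ω < φ, each given directly.

δ < α < ξ < η < κ < λ < ζ < γ < ρ < ω < φ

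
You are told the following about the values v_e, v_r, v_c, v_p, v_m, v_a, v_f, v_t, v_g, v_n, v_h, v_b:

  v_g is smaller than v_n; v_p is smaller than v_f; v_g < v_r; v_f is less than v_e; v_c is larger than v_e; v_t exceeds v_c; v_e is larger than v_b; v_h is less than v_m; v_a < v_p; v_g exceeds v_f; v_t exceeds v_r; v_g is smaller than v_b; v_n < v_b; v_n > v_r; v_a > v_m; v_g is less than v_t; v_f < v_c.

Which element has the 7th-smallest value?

v_r

Piecing the relations together gives one ordering: v_h < v_m < v_a < v_p < v_f < v_g < v_r < v_n < v_b < v_e < v_c < v_t.
Counting 7 from the smallest end gives v_r.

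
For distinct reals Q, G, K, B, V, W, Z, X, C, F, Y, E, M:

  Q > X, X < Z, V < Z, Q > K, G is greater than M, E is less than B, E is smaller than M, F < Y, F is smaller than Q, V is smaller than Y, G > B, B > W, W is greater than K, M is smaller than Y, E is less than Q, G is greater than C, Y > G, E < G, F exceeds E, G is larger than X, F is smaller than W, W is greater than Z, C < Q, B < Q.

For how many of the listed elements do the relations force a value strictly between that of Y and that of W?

The relations place W below Y. An element lies strictly between them when it is forced above W and also forced below Y.
Above W: {B, G, Q}. Below Y: {V, E, X, Z, C, K, F, M, B, G}.
Intersection: {B, G} — 2.

2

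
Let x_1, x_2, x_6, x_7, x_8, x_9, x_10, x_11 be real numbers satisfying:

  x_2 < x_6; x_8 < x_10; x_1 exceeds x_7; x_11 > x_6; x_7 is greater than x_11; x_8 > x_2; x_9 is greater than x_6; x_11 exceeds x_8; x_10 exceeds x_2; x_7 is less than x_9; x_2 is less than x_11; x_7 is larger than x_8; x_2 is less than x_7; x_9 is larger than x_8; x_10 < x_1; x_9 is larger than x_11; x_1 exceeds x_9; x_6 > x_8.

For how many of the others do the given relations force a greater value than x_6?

The elements the relations force above x_6 are x_11, x_7, x_9, x_1 — no chain reaches any other.
That is 4.

4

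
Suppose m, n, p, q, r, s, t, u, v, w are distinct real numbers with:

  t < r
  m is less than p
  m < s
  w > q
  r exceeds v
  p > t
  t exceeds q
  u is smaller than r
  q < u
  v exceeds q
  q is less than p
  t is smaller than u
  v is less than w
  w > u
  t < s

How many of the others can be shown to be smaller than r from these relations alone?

4

Directly below r: t, u, v.
One step further: q (4 so far).
Nothing else is reachable below r; 4 in all.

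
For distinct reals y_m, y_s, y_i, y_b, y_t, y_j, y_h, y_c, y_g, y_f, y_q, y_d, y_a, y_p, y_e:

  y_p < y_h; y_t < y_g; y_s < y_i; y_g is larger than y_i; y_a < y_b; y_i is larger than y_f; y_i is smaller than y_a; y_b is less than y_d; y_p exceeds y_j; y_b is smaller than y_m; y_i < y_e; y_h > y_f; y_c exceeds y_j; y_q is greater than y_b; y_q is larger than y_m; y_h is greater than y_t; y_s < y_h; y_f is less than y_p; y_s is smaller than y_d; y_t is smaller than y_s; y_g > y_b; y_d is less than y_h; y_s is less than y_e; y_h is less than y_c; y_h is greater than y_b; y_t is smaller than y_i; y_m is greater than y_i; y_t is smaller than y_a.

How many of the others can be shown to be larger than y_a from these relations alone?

The elements the relations force above y_a are y_b, y_m, y_d, y_h, y_q, y_c, y_g — no chain reaches any other.
That is 7.

7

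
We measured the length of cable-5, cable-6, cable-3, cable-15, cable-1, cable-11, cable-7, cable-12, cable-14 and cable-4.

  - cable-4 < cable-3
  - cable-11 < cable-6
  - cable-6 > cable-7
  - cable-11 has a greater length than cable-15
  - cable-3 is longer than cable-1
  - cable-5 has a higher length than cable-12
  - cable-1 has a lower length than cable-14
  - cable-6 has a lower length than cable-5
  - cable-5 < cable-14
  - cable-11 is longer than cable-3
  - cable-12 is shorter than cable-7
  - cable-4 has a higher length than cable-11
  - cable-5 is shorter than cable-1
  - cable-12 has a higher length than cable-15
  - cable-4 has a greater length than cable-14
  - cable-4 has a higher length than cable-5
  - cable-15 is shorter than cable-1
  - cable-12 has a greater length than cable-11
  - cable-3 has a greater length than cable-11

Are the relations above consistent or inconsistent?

inconsistent

We have cable-3 < cable-11 stated directly, yet also cable-11 < cable-12 < cable-7 < cable-6 < cable-5 < cable-1 < cable-14 < cable-4 < cable-3 by chaining the others — so cable-11 < cable-3. Contradiction.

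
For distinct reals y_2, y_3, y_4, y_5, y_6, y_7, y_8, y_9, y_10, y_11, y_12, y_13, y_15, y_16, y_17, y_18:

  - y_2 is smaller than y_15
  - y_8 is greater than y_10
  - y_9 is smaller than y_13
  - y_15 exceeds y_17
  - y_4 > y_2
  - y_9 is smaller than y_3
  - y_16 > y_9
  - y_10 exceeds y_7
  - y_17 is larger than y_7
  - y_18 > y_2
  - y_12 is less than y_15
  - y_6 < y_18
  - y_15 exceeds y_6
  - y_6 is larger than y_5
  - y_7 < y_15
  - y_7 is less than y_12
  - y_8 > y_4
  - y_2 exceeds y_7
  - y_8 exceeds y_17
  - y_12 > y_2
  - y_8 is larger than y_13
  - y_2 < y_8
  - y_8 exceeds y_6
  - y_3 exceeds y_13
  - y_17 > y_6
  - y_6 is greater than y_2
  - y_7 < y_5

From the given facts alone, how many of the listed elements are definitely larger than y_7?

The elements the relations force above y_7 are y_2, y_5, y_4, y_6, y_17, y_12, y_10, y_8, y_18, y_15 — no chain reaches any other.
That is 10.

10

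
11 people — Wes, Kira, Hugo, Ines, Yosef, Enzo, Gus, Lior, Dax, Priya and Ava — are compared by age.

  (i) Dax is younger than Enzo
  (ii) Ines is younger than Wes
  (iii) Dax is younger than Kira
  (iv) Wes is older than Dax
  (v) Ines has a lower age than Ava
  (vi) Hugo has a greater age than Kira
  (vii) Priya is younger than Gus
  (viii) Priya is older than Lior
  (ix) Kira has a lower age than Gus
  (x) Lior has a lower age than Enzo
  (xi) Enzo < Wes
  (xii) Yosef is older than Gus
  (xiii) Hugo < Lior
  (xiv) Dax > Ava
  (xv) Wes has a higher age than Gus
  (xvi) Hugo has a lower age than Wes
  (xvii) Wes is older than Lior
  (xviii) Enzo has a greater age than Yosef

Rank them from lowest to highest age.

Ines < Ava < Dax < Kira < Hugo < Lior < Priya < Gus < Yosef < Enzo < Wes

Each adjacent pair is fixed by a given relation: Ines < Ava; Ava < Dax; Dax < Kira; Kira < Hugo; Hugo < Lior; Lior < Priya; Priya < Gus; Gus < Yosef; Yosef < Enzo; Enzo < Wes. Chaining them end to end gives the full order.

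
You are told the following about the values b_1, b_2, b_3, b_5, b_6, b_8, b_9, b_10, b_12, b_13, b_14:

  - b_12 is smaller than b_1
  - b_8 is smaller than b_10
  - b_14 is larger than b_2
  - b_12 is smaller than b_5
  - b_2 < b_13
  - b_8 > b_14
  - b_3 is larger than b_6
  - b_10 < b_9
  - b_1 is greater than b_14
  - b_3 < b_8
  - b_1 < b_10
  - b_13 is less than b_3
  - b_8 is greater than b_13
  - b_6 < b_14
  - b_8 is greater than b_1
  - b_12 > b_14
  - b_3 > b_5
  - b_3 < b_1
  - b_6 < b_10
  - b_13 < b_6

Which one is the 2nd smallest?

Chaining the given pairs: b_2 < b_13 < b_6 < b_14 < b_12 < b_5 < b_3 < b_1 < b_8 < b_10 < b_9.
The 2nd smallest is b_13.

b_13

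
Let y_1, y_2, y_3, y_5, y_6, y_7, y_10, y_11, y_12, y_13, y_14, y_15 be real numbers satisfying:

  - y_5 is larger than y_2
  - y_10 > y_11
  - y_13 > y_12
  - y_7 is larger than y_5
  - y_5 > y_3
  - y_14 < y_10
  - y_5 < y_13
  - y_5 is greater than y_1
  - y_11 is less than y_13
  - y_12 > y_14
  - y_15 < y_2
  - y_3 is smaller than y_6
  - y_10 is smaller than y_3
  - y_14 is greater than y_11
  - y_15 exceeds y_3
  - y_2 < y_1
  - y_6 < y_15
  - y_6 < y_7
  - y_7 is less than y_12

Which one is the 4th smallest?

Chaining the given pairs: y_11 < y_14 < y_10 < y_3 < y_6 < y_15 < y_2 < y_1 < y_5 < y_7 < y_12 < y_13.
The 4th smallest is y_3.

y_3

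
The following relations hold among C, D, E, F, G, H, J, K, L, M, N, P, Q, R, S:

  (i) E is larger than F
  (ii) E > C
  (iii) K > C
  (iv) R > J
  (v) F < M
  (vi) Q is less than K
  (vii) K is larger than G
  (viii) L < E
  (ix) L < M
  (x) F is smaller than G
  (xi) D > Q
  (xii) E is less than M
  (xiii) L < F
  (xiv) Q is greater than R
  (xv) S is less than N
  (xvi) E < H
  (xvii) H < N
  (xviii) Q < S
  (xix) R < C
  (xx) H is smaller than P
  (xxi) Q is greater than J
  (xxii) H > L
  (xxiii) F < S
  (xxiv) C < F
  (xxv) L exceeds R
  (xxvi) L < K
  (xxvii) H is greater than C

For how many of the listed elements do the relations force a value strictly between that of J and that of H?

5

The relations place J below H. An element lies strictly between them when it is forced above J and also forced below H.
Above J: {R, L, C, F, E, Q, S, M, D, G, K, N, P}. Below H: {R, L, C, F, E}.
Intersection: {R, L, C, F, E} — 5.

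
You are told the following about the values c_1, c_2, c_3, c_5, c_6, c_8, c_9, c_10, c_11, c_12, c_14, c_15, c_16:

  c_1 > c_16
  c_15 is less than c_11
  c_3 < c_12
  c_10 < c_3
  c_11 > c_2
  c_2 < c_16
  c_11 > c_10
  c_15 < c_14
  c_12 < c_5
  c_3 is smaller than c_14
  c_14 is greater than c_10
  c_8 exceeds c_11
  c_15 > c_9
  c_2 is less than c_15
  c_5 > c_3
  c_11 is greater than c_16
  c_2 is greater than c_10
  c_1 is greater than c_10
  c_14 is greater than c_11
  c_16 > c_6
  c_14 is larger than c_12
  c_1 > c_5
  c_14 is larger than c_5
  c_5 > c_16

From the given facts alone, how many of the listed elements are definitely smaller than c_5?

The elements the relations force below c_5 are c_10, c_2, c_6, c_3, c_12, c_16 — no chain reaches any other.
That is 6.

6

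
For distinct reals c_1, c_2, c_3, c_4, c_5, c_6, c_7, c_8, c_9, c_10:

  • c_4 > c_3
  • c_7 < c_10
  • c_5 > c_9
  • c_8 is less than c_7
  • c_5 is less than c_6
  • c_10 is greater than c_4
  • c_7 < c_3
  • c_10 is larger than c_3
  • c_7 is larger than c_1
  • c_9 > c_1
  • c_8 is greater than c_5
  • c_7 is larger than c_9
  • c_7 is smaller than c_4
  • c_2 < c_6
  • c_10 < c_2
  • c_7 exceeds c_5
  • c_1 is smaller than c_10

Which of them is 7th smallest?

c_4

The consecutive relations fix a unique order: c_1 < c_9 < c_5 < c_8 < c_7 < c_3 < c_4 < c_10 < c_2 < c_6.
Counting 7 from the smallest end gives c_4.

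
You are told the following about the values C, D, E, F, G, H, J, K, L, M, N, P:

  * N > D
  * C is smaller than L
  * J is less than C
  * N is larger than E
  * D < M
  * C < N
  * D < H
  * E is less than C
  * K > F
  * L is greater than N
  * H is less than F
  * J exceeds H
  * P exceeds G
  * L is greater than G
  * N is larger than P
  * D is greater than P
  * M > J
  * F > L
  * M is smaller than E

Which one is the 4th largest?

Piecing the relations together gives one ordering: G < P < D < H < J < M < E < C < N < L < F < K.
The 4th largest is N.

N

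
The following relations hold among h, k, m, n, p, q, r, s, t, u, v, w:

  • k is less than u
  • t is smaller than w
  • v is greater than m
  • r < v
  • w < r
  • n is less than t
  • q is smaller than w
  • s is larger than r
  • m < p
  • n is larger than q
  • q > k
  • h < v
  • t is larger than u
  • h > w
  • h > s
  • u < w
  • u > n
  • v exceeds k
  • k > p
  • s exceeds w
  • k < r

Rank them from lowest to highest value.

The consecutive links are each given: m < p; p < k; k < q; q < n; n < u; u < t; t < w; w < r; r < s; s < h; h < v.

m < p < k < q < n < u < t < w < r < s < h < v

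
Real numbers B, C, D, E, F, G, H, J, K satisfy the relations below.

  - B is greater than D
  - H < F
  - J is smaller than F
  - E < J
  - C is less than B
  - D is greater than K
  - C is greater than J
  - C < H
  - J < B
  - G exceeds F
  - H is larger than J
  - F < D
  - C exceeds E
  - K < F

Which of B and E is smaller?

Chaining the given relations: E < J < C < H < F < D < B.
So E < B; E is the smaller of the two.

E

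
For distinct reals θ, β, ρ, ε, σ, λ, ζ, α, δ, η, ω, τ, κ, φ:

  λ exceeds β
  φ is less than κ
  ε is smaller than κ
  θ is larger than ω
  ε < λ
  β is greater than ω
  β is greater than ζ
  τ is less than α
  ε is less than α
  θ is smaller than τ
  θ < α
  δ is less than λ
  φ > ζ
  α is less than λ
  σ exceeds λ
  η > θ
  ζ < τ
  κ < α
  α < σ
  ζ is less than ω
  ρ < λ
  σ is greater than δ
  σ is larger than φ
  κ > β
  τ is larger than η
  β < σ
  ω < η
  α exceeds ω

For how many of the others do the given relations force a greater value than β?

4

Directly above β: κ, λ, σ.
One step further: α (4 so far).
Nothing else is reachable above β; 4 in all.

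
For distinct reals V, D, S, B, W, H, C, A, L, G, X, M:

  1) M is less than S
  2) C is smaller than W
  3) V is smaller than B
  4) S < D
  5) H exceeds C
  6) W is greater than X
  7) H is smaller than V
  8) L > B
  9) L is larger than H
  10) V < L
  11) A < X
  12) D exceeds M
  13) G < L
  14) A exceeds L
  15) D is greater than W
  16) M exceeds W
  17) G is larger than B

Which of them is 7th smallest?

Chaining the given pairs: C < H < V < B < G < L < A < X < W < M < S < D.
The 7th smallest is A.

A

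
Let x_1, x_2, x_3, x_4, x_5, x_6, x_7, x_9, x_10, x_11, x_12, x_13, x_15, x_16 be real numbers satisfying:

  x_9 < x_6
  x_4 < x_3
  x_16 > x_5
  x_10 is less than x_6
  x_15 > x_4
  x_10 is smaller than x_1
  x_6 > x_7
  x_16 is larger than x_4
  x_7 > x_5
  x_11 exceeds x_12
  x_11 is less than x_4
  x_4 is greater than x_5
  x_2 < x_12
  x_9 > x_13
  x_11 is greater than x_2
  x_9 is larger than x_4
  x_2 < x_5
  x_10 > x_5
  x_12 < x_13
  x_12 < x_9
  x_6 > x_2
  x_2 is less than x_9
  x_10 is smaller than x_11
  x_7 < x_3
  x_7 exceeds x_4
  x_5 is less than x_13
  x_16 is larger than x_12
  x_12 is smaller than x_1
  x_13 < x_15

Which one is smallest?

x_2

x_5 is not least since x_2 < x_5; x_12 is not least since x_2 < x_12; x_10 is not least since x_5 < x_10; x_11 is not least since x_10 < x_11; x_13 is not least since x_12 < x_13; x_4 is not least since x_11 < x_4; x_15 is not least since x_13 < x_15; x_7 is not least since x_4 < x_7; x_9 is not least since x_13 < x_9; x_3 is not least since x_4 < x_3; x_1 is not least since x_12 < x_1; x_16 is not least since x_4 < x_16; x_6 is not least since x_10 < x_6.
Only x_2 has nothing below it, so x_2 is the smallest.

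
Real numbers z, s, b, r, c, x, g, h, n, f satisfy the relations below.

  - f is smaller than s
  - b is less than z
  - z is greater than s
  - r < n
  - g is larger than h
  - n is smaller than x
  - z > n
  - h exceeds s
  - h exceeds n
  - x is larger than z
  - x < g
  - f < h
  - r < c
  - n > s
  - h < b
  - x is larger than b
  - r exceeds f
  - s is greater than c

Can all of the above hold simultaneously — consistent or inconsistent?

Every relation is compatible with f < r < c < s < n < h < b < z < x < g; the set is consistent.

consistent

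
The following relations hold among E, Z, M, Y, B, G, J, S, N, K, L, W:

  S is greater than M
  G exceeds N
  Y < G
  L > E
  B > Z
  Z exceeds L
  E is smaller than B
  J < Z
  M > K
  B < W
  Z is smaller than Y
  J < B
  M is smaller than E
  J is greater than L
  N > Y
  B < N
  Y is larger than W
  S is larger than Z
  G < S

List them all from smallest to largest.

K < M < E < L < J < Z < B < W < Y < N < G < S

The consecutive links are each given: K < M; M < E; E < L; L < J; J < Z; Z < B; B < W; W < Y; Y < N; N < G; G < S.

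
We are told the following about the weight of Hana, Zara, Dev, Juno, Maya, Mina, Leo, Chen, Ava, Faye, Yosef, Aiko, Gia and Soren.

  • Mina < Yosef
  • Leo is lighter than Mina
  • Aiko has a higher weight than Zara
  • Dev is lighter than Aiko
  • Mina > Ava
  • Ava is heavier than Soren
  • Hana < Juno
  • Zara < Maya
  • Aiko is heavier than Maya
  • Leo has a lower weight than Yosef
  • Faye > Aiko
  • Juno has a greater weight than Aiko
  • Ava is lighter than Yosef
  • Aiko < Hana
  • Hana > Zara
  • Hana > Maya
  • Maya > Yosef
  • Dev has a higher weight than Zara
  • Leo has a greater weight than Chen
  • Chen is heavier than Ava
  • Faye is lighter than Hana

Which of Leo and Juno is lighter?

Link the given pairs in sequence: Leo < Mina; Mina < Yosef; Yosef < Maya; Maya < Aiko; Aiko < Faye; Faye < Hana; Hana < Juno.
Chaining these gives Leo < Mina < Yosef < Maya < Aiko < Faye < Hana < Juno.
So Leo < Juno; Leo is the lighter of the two.

Leo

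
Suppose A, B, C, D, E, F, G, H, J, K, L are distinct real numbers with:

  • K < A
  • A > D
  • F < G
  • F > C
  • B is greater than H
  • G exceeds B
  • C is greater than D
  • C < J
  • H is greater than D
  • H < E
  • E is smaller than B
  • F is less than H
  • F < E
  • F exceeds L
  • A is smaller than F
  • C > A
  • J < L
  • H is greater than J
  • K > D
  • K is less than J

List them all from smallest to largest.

D < K < A < C < J < L < F < H < E < B < G

The consecutive links are each given: D < K; K < A; A < C; C < J; J < L; L < F; F < H; H < E; E < B; B < G.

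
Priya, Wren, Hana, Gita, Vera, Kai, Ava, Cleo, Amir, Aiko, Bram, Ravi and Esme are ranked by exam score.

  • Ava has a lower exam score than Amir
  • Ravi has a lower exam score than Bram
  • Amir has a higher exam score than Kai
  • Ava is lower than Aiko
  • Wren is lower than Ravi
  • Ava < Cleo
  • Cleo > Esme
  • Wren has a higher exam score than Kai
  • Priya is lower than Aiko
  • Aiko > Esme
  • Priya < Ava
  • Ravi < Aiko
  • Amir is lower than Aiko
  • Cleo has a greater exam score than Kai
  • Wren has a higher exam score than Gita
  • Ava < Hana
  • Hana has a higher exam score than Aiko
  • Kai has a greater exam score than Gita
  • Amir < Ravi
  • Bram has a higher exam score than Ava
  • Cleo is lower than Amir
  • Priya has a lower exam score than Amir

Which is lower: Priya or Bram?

Priya

Priya < Ava and Ava < Cleo give Priya < Cleo.
Then Cleo < Amir extends the chain to Amir.
With Amir < Ravi: Priya < Ava < Cleo < Amir < Ravi.
Then Ravi < Bram extends the chain to Bram.
So Priya < Bram; Priya is the lower of the two.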